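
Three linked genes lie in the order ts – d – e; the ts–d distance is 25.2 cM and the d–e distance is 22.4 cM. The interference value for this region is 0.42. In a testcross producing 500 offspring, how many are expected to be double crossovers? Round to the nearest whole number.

Map distances give recombination frequencies of 0.252 and 0.224 for the two intervals.
With interference 0.42 (so coincidence = 0.58), expected double-crossover frequency = 0.252 × 0.224 × 0.58 = 0.03274.
Expected number = 0.03274 × 500 = 16.37 ≈ 16.

16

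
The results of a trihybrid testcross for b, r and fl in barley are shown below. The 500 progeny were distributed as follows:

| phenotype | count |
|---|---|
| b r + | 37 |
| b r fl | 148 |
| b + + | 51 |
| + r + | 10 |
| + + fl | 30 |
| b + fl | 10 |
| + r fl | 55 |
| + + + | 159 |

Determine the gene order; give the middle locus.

The two most frequent reciprocal classes, + + + and b r fl, are the parental types, so the F1 was + + + / b r fl.
The two rarest classes, + r + and b + fl, are the double crossovers. Comparing them with the parentals, only the r allele has switched, so r is the middle locus and the order is b – r – fl.

r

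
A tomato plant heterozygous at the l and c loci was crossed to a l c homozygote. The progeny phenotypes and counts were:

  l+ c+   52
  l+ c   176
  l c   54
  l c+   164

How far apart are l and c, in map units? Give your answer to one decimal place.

The two most frequent classes, l+ c (176) and l c+ (164), are the parental types, so the F1 was l+ c / l c+.
The recombinant classes are l+ c+ and l c: 52 + 54 = 106.
Recombination frequency = 106/446 = 0.2377 ≈ 23.8%, i.e. 23.8 map units.

23.8 map units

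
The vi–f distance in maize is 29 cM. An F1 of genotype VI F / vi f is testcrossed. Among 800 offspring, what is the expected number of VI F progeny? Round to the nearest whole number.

284

A map distance of 29 cM corresponds to a recombination frequency of 0.290.
The F1 is VI F / vi f, so VI F is a parental gamete class with expected frequency (1 − r)/2 = 0.710/2 = 0.3550.
Expected number = 0.3550 × 800 = 284.00 ≈ 284.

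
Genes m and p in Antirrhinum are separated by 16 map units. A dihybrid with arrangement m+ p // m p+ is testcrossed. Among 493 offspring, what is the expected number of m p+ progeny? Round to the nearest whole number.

A map distance of 16 map units corresponds to a recombination frequency of 0.160.
The F1 is m+ p / m p+, so m p+ is a parental gamete class with expected frequency (1 − r)/2 = 0.840/2 = 0.4200.
Expected number = 0.4200 × 493 = 207.06 ≈ 207.

207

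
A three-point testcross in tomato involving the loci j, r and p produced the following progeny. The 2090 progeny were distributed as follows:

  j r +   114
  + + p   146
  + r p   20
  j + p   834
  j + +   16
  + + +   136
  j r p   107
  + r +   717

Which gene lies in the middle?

p

The two most frequent reciprocal classes, + r + and j + p, are the parental types, so the F1 was + r + / j + p.
The two rarest classes, + r p and j + +, are the double crossovers. Comparing them with the parentals, only the p allele has switched, so p is the middle locus and the order is r – p – j.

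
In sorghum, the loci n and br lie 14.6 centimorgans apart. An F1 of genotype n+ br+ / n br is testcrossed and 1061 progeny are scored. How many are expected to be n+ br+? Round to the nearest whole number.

453

A map distance of 14.6 centimorgans corresponds to a recombination frequency of 0.146.
The F1 is n+ br+ / n br, so n+ br+ is a parental gamete class with expected frequency (1 − r)/2 = 0.854/2 = 0.4270.
Expected number = 0.4270 × 1061 = 453.05 ≈ 453.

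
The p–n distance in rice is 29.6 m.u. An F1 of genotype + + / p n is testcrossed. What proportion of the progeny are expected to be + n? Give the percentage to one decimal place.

14.8%

A map distance of 29.6 m.u. corresponds to a recombination frequency of 0.296.
The F1 is + + / p n, so + n is a recombinant gamete class with expected frequency r/2 = 0.296/2 = 0.1480.
That is 0.1480 = 14.8% of the progeny.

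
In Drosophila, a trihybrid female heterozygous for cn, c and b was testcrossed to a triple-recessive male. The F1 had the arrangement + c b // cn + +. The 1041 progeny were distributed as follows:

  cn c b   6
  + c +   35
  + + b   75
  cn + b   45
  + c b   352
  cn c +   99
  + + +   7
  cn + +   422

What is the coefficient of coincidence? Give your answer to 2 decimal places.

The two rarest classes, cn c b and + + +, are the double crossovers. Comparing them with the parentals, only the cn allele has switched, so cn is the middle locus and the order is c – cn – b.
c–cn: (174 + 13)/1041 = 0.1796; cn–b: (80 + 13)/1041 = 0.0893.
Expected DCO frequency = 0.1796 × 0.0893 ≈ 0.01604; observed = 13/1041 ≈ 0.01249.
Coefficient of coincidence = 0.01249/0.01604 ≈ 0.78.

0.78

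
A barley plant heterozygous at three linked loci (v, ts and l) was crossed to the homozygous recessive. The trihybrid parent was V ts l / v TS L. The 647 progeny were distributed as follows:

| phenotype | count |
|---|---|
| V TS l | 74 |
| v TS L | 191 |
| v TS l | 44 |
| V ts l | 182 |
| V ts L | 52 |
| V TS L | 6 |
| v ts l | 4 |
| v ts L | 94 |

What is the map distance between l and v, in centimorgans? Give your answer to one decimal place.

The two rarest classes, v ts l and V TS L, are the double crossovers. Comparing them with the parentals, only the v allele has switched, so v is the middle locus and the order is l – v – ts.
Crossovers in the l–v interval produce the single-crossover classes V ts L and v TS l (52 + 44 = 96) plus the double crossovers (10).
RF(l–v) = (96 + 10) / 647 = 106/647 = 0.1638 → 16.4 centimorgans.

16.4 centimorgans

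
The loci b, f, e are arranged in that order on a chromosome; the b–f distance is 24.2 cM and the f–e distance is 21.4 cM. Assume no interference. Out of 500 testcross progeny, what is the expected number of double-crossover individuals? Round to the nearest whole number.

26

Map distances give recombination frequencies of 0.242 and 0.214 for the two intervals.
With no interference, expected double-crossover frequency = 0.242 × 0.214 = 0.05179.
Expected number = 0.05179 × 500 = 25.89 ≈ 26.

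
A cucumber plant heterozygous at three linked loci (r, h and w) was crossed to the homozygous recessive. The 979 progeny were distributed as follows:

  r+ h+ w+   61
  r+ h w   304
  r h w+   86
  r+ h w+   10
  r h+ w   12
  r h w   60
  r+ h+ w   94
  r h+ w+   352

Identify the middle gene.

w

The two most frequent reciprocal classes, r h+ w+ and r+ h w, are the parental types, so the F1 was r h+ w+ / r+ h w.
The two rarest classes, r h+ w and r+ h w+, are the double crossovers. Comparing them with the parentals, only the w allele has switched, so w is the middle locus and the order is h – w – r.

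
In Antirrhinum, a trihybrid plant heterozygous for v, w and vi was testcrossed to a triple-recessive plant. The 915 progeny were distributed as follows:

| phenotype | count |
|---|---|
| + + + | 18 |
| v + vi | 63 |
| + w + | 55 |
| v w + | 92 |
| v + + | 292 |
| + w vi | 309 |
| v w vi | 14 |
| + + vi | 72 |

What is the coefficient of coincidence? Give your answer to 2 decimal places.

1.00

The two most frequent reciprocal classes, + w vi and v + +, are the parental types, so the F1 was + w vi / v + +.
The two rarest classes, v w vi and + + +, are the double crossovers. Comparing them with the parentals, only the v allele has switched, so v is the middle locus and the order is vi – v – w.
vi–v: (118 + 32)/915 = 0.1639; v–w: (164 + 32)/915 = 0.2142.
Expected DCO frequency = 0.1639 × 0.2142 ≈ 0.03511; observed = 32/915 ≈ 0.03497.
Coefficient of coincidence = 0.03497/0.03511 ≈ 1.00.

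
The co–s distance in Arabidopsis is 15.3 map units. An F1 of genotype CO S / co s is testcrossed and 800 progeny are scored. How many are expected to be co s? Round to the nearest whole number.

339

A map distance of 15.3 map units corresponds to a recombination frequency of 0.153.
The F1 is CO S / co s, so co s is a parental gamete class with expected frequency (1 − r)/2 = 0.847/2 = 0.4235.
Expected number = 0.4235 × 800 = 338.80 ≈ 339.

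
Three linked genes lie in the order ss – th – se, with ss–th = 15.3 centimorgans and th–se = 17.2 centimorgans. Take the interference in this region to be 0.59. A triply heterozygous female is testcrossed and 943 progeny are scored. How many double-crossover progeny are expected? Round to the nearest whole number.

10

Map distances give recombination frequencies of 0.153 and 0.172 for the two intervals.
With interference 0.59 (so coincidence = 0.41), expected double-crossover frequency = 0.153 × 0.172 × 0.41 = 0.01079.
Expected number = 0.01079 × 943 = 10.17 ≈ 10.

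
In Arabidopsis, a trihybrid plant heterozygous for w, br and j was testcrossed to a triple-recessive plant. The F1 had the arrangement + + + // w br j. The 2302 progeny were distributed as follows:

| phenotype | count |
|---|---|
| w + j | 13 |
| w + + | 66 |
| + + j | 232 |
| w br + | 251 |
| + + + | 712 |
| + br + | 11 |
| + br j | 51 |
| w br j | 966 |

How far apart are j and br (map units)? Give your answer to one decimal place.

22.0 map units

The two rarest classes, + br + and w + j, are the double crossovers. Comparing them with the parentals, only the br allele has switched, so br is the middle locus and the order is w – br – j.
Crossovers in the br–j interval produce the single-crossover classes + + j and w br + (232 + 251 = 483) plus the double crossovers (24).
RF(br–j) = (483 + 24) / 2302 = 507/2302 = 0.2202 → 22.0 map units.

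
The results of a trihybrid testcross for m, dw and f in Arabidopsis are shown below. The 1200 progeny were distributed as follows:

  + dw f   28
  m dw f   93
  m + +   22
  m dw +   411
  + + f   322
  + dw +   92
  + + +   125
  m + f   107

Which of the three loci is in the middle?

The two most frequent reciprocal classes, + + f and m dw +, are the parental types, so the F1 was + + f / m dw +.
The two rarest classes, + dw f and m + +, are the double crossovers. Comparing them with the parentals, only the dw allele has switched, so dw is the middle locus and the order is m – dw – f.

dw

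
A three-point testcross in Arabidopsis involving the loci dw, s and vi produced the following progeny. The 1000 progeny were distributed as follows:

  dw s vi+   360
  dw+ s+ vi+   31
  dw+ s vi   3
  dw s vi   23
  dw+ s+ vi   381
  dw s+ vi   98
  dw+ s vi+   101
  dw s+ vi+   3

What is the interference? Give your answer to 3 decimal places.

0.512

The two most frequent reciprocal classes, dw+ s+ vi and dw s vi+, are the parental types, so the F1 was dw+ s+ vi / dw s vi+.
The two rarest classes, dw+ s vi and dw s+ vi+, are the double crossovers. Comparing them with the parentals, only the s allele has switched, so s is the middle locus and the order is dw – s – vi.
dw–s: (199 + 6)/1000 = 0.2050; s–vi: (54 + 6)/1000 = 0.0600.
Expected DCO frequency = 0.2050 × 0.0600 ≈ 0.01230; observed = 6/1000 ≈ 0.00600.
Coefficient of coincidence = 0.00600/0.01230 ≈ 0.488; interference = 1 − 0.488 = 0.512.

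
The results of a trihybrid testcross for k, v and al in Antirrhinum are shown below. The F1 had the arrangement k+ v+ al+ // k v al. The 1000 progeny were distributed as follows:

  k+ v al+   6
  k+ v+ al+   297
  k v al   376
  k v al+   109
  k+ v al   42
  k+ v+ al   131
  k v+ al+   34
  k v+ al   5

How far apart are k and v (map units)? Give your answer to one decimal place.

The two rarest classes, k+ v al+ and k v+ al, are the double crossovers. Comparing them with the parentals, only the v allele has switched, so v is the middle locus and the order is k – v – al.
Crossovers in the k–v interval produce the single-crossover classes k v+ al+ and k+ v al (34 + 42 = 76) plus the double crossovers (11).
RF(k–v) = (76 + 11) / 1000 = 87/1000 = 0.0870 → 8.7 map units.

8.7 map units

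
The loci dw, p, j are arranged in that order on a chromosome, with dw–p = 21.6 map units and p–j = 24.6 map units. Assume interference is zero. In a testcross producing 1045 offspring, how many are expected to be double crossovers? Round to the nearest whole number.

Map distances give recombination frequencies of 0.216 and 0.246 for the two intervals.
With no interference, expected double-crossover frequency = 0.216 × 0.246 = 0.05314.
Expected number = 0.05314 × 1045 = 55.53 ≈ 56.

56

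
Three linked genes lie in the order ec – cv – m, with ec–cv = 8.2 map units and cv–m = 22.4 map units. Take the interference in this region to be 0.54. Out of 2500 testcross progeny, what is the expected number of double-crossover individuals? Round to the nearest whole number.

Map distances give recombination frequencies of 0.082 and 0.224 for the two intervals.
With interference 0.54 (so coincidence = 0.46), expected double-crossover frequency = 0.082 × 0.224 × 0.46 = 0.00845.
Expected number = 0.00845 × 2500 = 21.12 ≈ 21.

21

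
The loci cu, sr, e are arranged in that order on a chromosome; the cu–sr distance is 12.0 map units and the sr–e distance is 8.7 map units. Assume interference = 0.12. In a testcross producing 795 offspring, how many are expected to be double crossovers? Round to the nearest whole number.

7

Map distances give recombination frequencies of 0.120 and 0.087 for the two intervals.
With interference 0.12 (so coincidence = 0.88), expected double-crossover frequency = 0.120 × 0.087 × 0.88 = 0.00919.
Expected number = 0.00919 × 795 = 7.30 ≈ 7.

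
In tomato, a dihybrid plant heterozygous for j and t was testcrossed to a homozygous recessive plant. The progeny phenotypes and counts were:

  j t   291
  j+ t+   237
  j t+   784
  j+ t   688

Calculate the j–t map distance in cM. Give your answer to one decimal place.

The two most frequent classes, j+ t (688) and j t+ (784), are the parental types, so the F1 was j+ t / j t+.
The recombinant classes are j+ t+ and j t: 237 + 291 = 528.
Recombination frequency = 528/2000 = 0.2640 ≈ 26.4%, i.e. 26.4 cM.

26.4 cM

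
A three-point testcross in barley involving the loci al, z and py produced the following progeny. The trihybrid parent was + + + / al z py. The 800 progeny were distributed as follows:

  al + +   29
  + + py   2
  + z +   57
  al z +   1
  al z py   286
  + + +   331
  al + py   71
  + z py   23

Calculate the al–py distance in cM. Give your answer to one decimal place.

The two rarest classes, + + py and al z +, are the double crossovers. Comparing them with the parentals, only the py allele has switched, so py is the middle locus and the order is z – py – al.
Crossovers in the py–al interval produce the single-crossover classes al + + and + z py (29 + 23 = 52) plus the double crossovers (3).
RF(py–al) = (52 + 3) / 800 = 55/800 = 0.0688 → 6.9 cM.

6.9 cM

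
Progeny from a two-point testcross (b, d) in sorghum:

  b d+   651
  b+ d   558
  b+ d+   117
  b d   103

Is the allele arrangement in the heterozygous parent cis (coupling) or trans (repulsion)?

trans

The two most frequent classes are b+ d (558) and b d+ (651); these are the parental (non-recombinant) types.
So the F1 carried b+ d on one chromosome and b d+ on the other — the recessive alleles are on opposite chromosomes (trans / repulsion).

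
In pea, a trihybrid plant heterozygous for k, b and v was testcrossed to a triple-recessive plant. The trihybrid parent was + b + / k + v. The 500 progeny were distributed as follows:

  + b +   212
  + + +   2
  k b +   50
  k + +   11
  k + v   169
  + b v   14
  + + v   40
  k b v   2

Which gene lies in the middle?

The two rarest classes, + + + and k b v, are the double crossovers. Comparing them with the parentals, only the b allele has switched, so b is the middle locus and the order is k – b – v.

b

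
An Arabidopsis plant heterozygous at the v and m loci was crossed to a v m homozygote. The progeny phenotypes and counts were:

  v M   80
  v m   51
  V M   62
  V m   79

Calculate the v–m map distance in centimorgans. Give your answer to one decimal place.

41.5 centimorgans

The two most frequent classes, V m (79) and v M (80), are the parental types, so the F1 was V m / v M.
The recombinant classes are V M and v m: 62 + 51 = 113.
Recombination frequency = 113/272 = 0.4154 ≈ 41.5%, i.e. 41.5 centimorgans.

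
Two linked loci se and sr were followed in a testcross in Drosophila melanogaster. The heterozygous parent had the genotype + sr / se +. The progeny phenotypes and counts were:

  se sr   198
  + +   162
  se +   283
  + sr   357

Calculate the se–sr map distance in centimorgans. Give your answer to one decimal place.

36.0 centimorgans

The recombinant classes are + + and se sr: 162 + 198 = 360.
Recombination frequency = 360/1000 = 0.3600 ≈ 36.0%, i.e. 36.0 centimorgans.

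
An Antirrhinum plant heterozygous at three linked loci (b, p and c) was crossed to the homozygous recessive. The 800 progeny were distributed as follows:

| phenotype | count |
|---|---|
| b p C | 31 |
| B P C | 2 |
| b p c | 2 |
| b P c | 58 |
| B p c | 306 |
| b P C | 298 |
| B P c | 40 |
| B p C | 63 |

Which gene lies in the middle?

b

The two most frequent reciprocal classes, B p c and b P C, are the parental types, so the F1 was B p c / b P C.
The two rarest classes, b p c and B P C, are the double crossovers. Comparing them with the parentals, only the b allele has switched, so b is the middle locus and the order is c – b – p.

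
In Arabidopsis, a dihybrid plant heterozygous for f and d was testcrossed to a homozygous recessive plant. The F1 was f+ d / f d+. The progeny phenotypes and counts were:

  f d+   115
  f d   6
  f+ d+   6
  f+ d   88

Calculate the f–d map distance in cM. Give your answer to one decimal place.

5.6 cM

The recombinant classes are f+ d+ and f d: 6 + 6 = 12.
Recombination frequency = 12/215 = 0.0558 ≈ 5.6%, i.e. 5.6 cM.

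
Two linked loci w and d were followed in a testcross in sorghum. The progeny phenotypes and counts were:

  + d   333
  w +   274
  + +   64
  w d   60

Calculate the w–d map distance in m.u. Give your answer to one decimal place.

17.0 m.u.

The two most frequent classes, + d (333) and w + (274), are the parental types, so the F1 was + d / w +.
The recombinant classes are + + and w d: 64 + 60 = 124.
Recombination frequency = 124/731 = 0.1696 ≈ 17.0%, i.e. 17.0 m.u.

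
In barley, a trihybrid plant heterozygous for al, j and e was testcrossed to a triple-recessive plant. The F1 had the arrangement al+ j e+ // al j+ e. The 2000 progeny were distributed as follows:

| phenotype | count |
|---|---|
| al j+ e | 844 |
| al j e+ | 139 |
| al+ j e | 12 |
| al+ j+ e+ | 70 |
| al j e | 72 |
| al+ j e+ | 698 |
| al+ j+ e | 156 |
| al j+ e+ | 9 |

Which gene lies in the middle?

The two rarest classes, al+ j e and al j+ e+, are the double crossovers. Comparing them with the parentals, only the e allele has switched, so e is the middle locus and the order is al – e – j.

e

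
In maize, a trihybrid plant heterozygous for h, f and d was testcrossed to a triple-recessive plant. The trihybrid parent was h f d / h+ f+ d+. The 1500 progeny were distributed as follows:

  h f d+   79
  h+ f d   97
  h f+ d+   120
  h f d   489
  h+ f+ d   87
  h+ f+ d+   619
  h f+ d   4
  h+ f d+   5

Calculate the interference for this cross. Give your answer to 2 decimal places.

0.66

The two rarest classes, h f+ d and h+ f d+, are the double crossovers. Comparing them with the parentals, only the f allele has switched, so f is the middle locus and the order is h – f – d.
h–f: (217 + 9)/1500 = 0.1507; f–d: (166 + 9)/1500 = 0.1167.
Expected DCO frequency = 0.1507 × 0.1167 ≈ 0.01759; observed = 9/1500 ≈ 0.00600.
Coefficient of coincidence = 0.00600/0.01759 ≈ 0.34; interference = 1 − 0.34 = 0.66.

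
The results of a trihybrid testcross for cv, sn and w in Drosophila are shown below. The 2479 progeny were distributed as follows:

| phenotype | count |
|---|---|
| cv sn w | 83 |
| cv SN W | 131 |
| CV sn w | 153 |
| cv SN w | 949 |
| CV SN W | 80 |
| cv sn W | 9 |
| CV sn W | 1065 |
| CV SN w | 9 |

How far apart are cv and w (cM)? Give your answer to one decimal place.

The two most frequent reciprocal classes, cv SN w and CV sn W, are the parental types, so the F1 was cv SN w / CV sn W.
The two rarest classes, CV SN w and cv sn W, are the double crossovers. Comparing them with the parentals, only the cv allele has switched, so cv is the middle locus and the order is w – cv – sn.
Crossovers in the w–cv interval produce the single-crossover classes cv SN W and CV sn w (131 + 153 = 284) plus the double crossovers (18).
RF(w–cv) = (284 + 18) / 2479 = 302/2479 = 0.1218 → 12.2 cM.

12.2 cM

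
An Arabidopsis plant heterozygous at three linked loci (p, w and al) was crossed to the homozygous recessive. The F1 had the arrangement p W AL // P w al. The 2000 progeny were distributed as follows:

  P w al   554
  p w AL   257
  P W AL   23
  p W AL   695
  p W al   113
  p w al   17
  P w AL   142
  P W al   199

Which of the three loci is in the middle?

The two rarest classes, P W AL and p w al, are the double crossovers. Comparing them with the parentals, only the p allele has switched, so p is the middle locus and the order is al – p – w.

p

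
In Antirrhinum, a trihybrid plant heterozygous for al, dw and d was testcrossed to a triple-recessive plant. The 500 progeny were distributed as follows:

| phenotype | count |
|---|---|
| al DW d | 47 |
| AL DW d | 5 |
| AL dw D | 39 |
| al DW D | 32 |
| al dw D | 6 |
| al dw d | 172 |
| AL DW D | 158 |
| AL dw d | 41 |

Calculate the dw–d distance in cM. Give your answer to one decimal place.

19.4 cM

The two most frequent reciprocal classes, AL DW D and al dw d, are the parental types, so the F1 was AL DW D / al dw d.
The two rarest classes, AL DW d and al dw D, are the double crossovers. Comparing them with the parentals, only the d allele has switched, so d is the middle locus and the order is dw – d – al.
Crossovers in the dw–d interval produce the single-crossover classes AL dw D and al DW d (39 + 47 = 86) plus the double crossovers (11).
RF(dw–d) = (86 + 11) / 500 = 97/500 = 0.1940 → 19.4 cM.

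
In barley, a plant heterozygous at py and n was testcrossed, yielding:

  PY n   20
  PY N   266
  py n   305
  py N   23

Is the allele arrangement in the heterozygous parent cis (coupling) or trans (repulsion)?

The two most frequent classes are PY N (266) and py n (305); these are the parental (non-recombinant) types.
So the F1 carried PY N on one chromosome and py n on the other — the recessive alleles are on the same chromosome (cis / coupling).

cis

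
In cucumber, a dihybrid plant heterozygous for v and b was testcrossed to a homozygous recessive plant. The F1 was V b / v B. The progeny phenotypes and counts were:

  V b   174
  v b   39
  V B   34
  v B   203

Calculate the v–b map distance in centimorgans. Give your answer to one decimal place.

16.2 centimorgans

The recombinant classes are V B and v b: 34 + 39 = 73.
Recombination frequency = 73/450 = 0.1622 ≈ 16.2%, i.e. 16.2 centimorgans.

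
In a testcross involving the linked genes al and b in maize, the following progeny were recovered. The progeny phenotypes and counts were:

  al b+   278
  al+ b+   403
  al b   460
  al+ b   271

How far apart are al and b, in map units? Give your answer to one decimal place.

38.9 map units

The two most frequent classes, al+ b+ (403) and al b (460), are the parental types, so the F1 was al+ b+ / al b.
The recombinant classes are al+ b and al b+: 271 + 278 = 549.
Recombination frequency = 549/1412 = 0.3888 ≈ 38.9%, i.e. 38.9 map units.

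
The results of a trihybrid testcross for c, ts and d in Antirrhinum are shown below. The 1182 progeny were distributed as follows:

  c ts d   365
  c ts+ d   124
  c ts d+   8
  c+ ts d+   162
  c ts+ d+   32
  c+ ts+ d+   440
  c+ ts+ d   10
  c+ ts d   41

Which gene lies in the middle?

d

The two most frequent reciprocal classes, c ts d and c+ ts+ d+, are the parental types, so the F1 was c ts d / c+ ts+ d+.
The two rarest classes, c ts d+ and c+ ts+ d, are the double crossovers. Comparing them with the parentals, only the d allele has switched, so d is the middle locus and the order is c – d – ts.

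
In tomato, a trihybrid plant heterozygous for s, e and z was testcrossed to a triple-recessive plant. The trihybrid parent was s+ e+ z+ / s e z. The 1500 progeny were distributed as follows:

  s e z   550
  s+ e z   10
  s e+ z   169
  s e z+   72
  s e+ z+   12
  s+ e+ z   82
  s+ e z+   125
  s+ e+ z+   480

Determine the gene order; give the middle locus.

The two rarest classes, s e+ z+ and s+ e z, are the double crossovers. Comparing them with the parentals, only the s allele has switched, so s is the middle locus and the order is e – s – z.

s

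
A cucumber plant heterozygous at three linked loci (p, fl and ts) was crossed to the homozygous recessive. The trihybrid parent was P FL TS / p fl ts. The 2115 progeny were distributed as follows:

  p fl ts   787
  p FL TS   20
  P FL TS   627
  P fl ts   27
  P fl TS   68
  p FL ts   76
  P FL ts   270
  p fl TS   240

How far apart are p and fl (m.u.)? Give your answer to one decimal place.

The two rarest classes, p FL TS and P fl ts, are the double crossovers. Comparing them with the parentals, only the p allele has switched, so p is the middle locus and the order is fl – p – ts.
Crossovers in the fl–p interval produce the single-crossover classes P fl TS and p FL ts (68 + 76 = 144) plus the double crossovers (47).
RF(fl–p) = (144 + 47) / 2115 = 191/2115 = 0.0903 → 9.0 m.u.

9.0 m.u.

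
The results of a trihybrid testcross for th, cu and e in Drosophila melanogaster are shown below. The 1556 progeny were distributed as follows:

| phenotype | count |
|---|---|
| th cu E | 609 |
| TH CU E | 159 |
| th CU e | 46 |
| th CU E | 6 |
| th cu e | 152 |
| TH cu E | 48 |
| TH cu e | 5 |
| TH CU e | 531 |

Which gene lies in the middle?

cu

The two most frequent reciprocal classes, th cu E and TH CU e, are the parental types, so the F1 was th cu E / TH CU e.
The two rarest classes, th CU E and TH cu e, are the double crossovers. Comparing them with the parentals, only the cu allele has switched, so cu is the middle locus and the order is th – cu – e.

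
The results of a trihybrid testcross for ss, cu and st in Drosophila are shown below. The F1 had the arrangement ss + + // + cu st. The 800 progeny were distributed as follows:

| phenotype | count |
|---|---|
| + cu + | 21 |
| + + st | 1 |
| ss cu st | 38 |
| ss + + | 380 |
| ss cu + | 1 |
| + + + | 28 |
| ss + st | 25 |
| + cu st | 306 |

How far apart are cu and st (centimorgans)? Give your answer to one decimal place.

The two rarest classes, ss cu + and + + st, are the double crossovers. Comparing them with the parentals, only the cu allele has switched, so cu is the middle locus and the order is ss – cu – st.
Crossovers in the cu–st interval produce the single-crossover classes ss + st and + cu + (25 + 21 = 46) plus the double crossovers (2).
RF(cu–st) = (46 + 2) / 800 = 48/800 = 0.0600 → 6.0 centimorgans.

6.0 centimorgans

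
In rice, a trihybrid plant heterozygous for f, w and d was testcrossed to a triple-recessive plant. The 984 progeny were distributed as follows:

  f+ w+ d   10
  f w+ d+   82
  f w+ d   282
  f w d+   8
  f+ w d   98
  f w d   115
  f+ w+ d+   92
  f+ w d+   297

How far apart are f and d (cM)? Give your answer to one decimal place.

20.1 cM

The two most frequent reciprocal classes, f+ w d+ and f w+ d, are the parental types, so the F1 was f+ w d+ / f w+ d.
The two rarest classes, f w d+ and f+ w+ d, are the double crossovers. Comparing them with the parentals, only the f allele has switched, so f is the middle locus and the order is w – f – d.
Crossovers in the f–d interval produce the single-crossover classes f+ w d and f w+ d+ (98 + 82 = 180) plus the double crossovers (18).
RF(f–d) = (180 + 18) / 984 = 198/984 = 0.2012 → 20.1 cM.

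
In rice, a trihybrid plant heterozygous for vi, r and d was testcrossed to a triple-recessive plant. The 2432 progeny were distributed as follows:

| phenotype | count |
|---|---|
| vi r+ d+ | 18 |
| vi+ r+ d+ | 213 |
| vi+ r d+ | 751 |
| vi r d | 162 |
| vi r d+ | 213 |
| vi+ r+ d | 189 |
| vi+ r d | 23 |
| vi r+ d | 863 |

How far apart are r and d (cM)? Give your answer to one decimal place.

17.1 cM

The two most frequent reciprocal classes, vi r+ d and vi+ r d+, are the parental types, so the F1 was vi r+ d / vi+ r d+.
The two rarest classes, vi r+ d+ and vi+ r d, are the double crossovers. Comparing them with the parentals, only the d allele has switched, so d is the middle locus and the order is r – d – vi.
Crossovers in the r–d interval produce the single-crossover classes vi r d and vi+ r+ d+ (162 + 213 = 375) plus the double crossovers (41).
RF(r–d) = (375 + 41) / 2432 = 416/2432 = 0.1711 → 17.1 cM.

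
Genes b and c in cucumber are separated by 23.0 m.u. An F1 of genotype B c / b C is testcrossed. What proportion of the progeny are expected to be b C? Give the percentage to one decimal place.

A map distance of 23.0 m.u. corresponds to a recombination frequency of 0.230.
The F1 is B c / b C, so b C is a parental gamete class with expected frequency (1 − r)/2 = 0.770/2 = 0.3850.
That is 0.3850 = 38.5% of the progeny.

38.5%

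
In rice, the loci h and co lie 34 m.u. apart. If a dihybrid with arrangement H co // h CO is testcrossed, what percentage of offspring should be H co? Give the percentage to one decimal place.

33.0%

A map distance of 34 m.u. corresponds to a recombination frequency of 0.340.
The F1 is H co / h CO, so H co is a parental gamete class with expected frequency (1 − r)/2 = 0.660/2 = 0.3300.
That is 0.3300 = 33.0% of the progeny.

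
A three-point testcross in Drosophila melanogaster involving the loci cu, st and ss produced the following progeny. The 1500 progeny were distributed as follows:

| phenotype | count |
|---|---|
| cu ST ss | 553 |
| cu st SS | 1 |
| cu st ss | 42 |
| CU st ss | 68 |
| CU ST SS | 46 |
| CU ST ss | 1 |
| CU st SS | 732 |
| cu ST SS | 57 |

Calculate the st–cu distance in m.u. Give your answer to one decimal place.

The two most frequent reciprocal classes, cu ST ss and CU st SS, are the parental types, so the F1 was cu ST ss / CU st SS.
The two rarest classes, CU ST ss and cu st SS, are the double crossovers. Comparing them with the parentals, only the cu allele has switched, so cu is the middle locus and the order is st – cu – ss.
Crossovers in the st–cu interval produce the single-crossover classes cu st ss and CU ST SS (42 + 46 = 88) plus the double crossovers (2).
RF(st–cu) = (88 + 2) / 1500 = 90/1500 = 0.0600 → 6.0 m.u.

6.0 m.u.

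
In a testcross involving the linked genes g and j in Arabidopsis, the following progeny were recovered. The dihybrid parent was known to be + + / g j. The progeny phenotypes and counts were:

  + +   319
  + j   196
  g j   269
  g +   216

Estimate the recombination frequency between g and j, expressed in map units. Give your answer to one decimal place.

The recombinant classes are + j and g +: 196 + 216 = 412.
Recombination frequency = 412/1000 = 0.4120 ≈ 41.2%, i.e. 41.2 map units.

41.2 map units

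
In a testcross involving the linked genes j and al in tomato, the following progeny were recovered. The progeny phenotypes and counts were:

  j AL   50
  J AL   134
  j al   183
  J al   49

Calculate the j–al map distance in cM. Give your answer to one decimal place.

The two most frequent classes, J AL (134) and j al (183), are the parental types, so the F1 was J AL / j al.
The recombinant classes are J al and j AL: 49 + 50 = 99.
Recombination frequency = 99/416 = 0.2380 ≈ 23.8%, i.e. 23.8 cM.

23.8 cM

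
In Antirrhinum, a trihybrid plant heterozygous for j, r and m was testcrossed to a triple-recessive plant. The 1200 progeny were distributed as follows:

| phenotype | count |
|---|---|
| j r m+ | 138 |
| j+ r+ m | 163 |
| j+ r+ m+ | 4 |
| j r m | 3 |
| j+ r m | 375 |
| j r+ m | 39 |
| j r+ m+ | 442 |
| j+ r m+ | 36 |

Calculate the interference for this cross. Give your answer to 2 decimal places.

0.67

The two most frequent reciprocal classes, j+ r m and j r+ m+, are the parental types, so the F1 was j+ r m / j r+ m+.
The two rarest classes, j r m and j+ r+ m+, are the double crossovers. Comparing them with the parentals, only the j allele has switched, so j is the middle locus and the order is m – j – r.
m–j: (75 + 7)/1200 = 0.0683; j–r: (301 + 7)/1200 = 0.2567.
Expected DCO frequency = 0.0683 × 0.2567 ≈ 0.01753; observed = 7/1200 ≈ 0.00583.
Coefficient of coincidence = 0.00583/0.01753 ≈ 0.33; interference = 1 − 0.33 = 0.67.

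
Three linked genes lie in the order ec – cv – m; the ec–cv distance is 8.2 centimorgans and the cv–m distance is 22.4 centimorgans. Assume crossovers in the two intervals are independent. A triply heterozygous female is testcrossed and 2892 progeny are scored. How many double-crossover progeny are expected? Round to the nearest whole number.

53

Map distances give recombination frequencies of 0.082 and 0.224 for the two intervals.
With no interference, expected double-crossover frequency = 0.082 × 0.224 = 0.01837.
Expected number = 0.01837 × 2892 = 53.12 ≈ 53.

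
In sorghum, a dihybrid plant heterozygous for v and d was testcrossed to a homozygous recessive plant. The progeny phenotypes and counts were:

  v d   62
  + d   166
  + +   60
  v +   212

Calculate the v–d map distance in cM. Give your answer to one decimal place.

24.4 cM

The two most frequent classes, + d (166) and v + (212), are the parental types, so the F1 was + d / v +.
The recombinant classes are + + and v d: 60 + 62 = 122.
Recombination frequency = 122/500 = 0.2440 ≈ 24.4%, i.e. 24.4 cM.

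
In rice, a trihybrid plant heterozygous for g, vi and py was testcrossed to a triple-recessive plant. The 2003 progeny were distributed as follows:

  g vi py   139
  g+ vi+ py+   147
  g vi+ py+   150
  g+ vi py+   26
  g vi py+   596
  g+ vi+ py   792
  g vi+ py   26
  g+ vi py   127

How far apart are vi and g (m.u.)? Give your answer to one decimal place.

16.4 m.u.

The two most frequent reciprocal classes, g vi py+ and g+ vi+ py, are the parental types, so the F1 was g vi py+ / g+ vi+ py.
The two rarest classes, g+ vi py+ and g vi+ py, are the double crossovers. Comparing them with the parentals, only the g allele has switched, so g is the middle locus and the order is py – g – vi.
Crossovers in the g–vi interval produce the single-crossover classes g vi+ py+ and g+ vi py (150 + 127 = 277) plus the double crossovers (52).
RF(g–vi) = (277 + 52) / 2003 = 329/2003 = 0.1643 → 16.4 m.u.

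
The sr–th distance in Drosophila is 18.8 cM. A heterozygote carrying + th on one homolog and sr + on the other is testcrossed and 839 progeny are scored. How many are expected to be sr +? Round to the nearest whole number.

341

A map distance of 18.8 cM corresponds to a recombination frequency of 0.188.
The F1 is + th / sr +, so sr + is a parental gamete class with expected frequency (1 − r)/2 = 0.812/2 = 0.4060.
Expected number = 0.4060 × 839 = 340.63 ≈ 341.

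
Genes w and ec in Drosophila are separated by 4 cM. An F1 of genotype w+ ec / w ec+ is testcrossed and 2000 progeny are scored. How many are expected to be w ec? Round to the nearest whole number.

A map distance of 4 cM corresponds to a recombination frequency of 0.040.
The F1 is w+ ec / w ec+, so w ec is a recombinant gamete class with expected frequency r/2 = 0.040/2 = 0.0200.
Expected number = 0.0200 × 2000 = 40.00 ≈ 40.

40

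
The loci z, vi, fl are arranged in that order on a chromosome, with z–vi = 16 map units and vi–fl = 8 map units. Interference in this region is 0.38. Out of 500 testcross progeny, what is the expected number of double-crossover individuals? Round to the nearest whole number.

4

Map distances give recombination frequencies of 0.160 and 0.080 for the two intervals.
With interference 0.38 (so coincidence = 0.62), expected double-crossover frequency = 0.160 × 0.080 × 0.62 = 0.00794.
Expected number = 0.00794 × 500 = 3.97 ≈ 4.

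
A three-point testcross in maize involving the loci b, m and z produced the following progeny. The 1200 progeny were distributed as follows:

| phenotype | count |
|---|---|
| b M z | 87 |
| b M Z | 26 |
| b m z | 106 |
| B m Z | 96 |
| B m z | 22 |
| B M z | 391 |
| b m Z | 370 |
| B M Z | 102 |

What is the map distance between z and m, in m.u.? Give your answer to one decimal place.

The two most frequent reciprocal classes, b m Z and B M z, are the parental types, so the F1 was b m Z / B M z.
The two rarest classes, b M Z and B m z, are the double crossovers. Comparing them with the parentals, only the m allele has switched, so m is the middle locus and the order is b – m – z.
Crossovers in the m–z interval produce the single-crossover classes b m z and B M Z (106 + 102 = 208) plus the double crossovers (48).
RF(m–z) = (208 + 48) / 1200 = 256/1200 = 0.2133 → 21.3 m.u.

21.3 m.u.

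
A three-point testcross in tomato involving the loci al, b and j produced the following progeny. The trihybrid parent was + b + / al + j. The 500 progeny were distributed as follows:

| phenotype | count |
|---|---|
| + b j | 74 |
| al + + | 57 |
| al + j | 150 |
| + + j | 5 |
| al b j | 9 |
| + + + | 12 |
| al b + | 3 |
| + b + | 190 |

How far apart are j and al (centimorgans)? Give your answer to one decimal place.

The two rarest classes, al b + and + + j, are the double crossovers. Comparing them with the parentals, only the al allele has switched, so al is the middle locus and the order is j – al – b.
Crossovers in the j–al interval produce the single-crossover classes + b j and al + + (74 + 57 = 131) plus the double crossovers (8).
RF(j–al) = (131 + 8) / 500 = 139/500 = 0.2780 → 27.8 centimorgans.

27.8 centimorgans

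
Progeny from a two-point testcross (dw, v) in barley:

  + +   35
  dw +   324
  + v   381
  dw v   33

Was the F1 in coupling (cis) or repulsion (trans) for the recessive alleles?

The two most frequent classes are + v (381) and dw + (324); these are the parental (non-recombinant) types.
So the F1 carried + v on one chromosome and dw + on the other — the recessive alleles are on opposite chromosomes (trans / repulsion).

trans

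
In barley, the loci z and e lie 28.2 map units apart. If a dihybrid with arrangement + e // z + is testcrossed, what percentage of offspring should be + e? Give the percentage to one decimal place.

35.9%

A map distance of 28.2 map units corresponds to a recombination frequency of 0.282.
The F1 is + e / z +, so + e is a parental gamete class with expected frequency (1 − r)/2 = 0.718/2 = 0.3590.
That is 0.3590 = 35.9% of the progeny.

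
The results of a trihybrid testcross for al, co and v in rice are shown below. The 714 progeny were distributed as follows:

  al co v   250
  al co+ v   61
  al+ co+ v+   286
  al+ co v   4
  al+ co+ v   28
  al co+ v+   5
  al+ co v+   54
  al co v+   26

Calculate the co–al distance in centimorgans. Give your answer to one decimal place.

17.4 centimorgans

The two most frequent reciprocal classes, al co v and al+ co+ v+, are the parental types, so the F1 was al co v / al+ co+ v+.
The two rarest classes, al+ co v and al co+ v+, are the double crossovers. Comparing them with the parentals, only the al allele has switched, so al is the middle locus and the order is co – al – v.
Crossovers in the co–al interval produce the single-crossover classes al co+ v and al+ co v+ (61 + 54 = 115) plus the double crossovers (9).
RF(co–al) = (115 + 9) / 714 = 124/714 = 0.1737 → 17.4 centimorgans.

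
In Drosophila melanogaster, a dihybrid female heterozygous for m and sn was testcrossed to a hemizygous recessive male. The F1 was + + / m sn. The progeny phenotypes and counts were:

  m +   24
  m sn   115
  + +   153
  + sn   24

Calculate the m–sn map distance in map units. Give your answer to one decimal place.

15.2 map units

The recombinant classes are + sn and m +: 24 + 24 = 48.
Recombination frequency = 48/316 = 0.1519 ≈ 15.2%, i.e. 15.2 map units.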